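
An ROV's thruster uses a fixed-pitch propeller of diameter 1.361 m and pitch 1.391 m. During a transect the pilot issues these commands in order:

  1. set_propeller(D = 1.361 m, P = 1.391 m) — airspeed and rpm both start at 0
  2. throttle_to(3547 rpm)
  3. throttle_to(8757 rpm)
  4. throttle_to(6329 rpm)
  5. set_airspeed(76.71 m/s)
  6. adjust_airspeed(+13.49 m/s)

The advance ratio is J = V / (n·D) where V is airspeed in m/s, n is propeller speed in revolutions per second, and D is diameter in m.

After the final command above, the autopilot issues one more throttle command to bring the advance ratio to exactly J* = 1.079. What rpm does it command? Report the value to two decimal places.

rpm = 3685.35

set_propeller: D = 1.361 m, P = 1.391 m (p = P/D = 1.022043); state ← (V=0, rpm=0)
throttle_to(3547): rpm ← 3547
throttle_to(8757): rpm ← 8757
throttle_to(6329): rpm ← 6329
set_airspeed(76.71): V ← 76.71 m/s
adjust_airspeed(+13.49): V ← 76.71 +13.49 = 90.2 m/s
final state: V = 90.2 m/s, rpm = 6329 → n = rpm/60 = 105.483333 rev/s
target J* = 1.079; solve J* = V/(n·D) for n: n = V/(J*·D) = 90.2/(1.079 × 1.361) = 61.422426 rev/s
rpm = 60·n = 3685.345576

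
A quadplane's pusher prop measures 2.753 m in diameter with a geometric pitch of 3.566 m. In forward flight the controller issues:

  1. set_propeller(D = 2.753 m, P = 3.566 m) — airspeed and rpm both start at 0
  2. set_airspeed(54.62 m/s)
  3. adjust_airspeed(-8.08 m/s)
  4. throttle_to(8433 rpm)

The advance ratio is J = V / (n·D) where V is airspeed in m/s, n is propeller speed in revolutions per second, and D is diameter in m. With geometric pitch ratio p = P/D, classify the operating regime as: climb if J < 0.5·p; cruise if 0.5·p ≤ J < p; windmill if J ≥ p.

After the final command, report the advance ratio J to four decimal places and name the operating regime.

set_propeller: D = 2.753 m, P = 3.566 m (p = P/D = 1.295314); state ← (V=0, rpm=0)
set_airspeed(54.62): V ← 54.62 m/s
adjust_airspeed(-8.08): V ← 54.62 -8.08 = 46.54 m/s
throttle_to(8433): rpm ← 8433
final state: V = 46.54 m/s, rpm = 8433 → n = rpm/60 = 140.550000 rev/s
J = V / (n·D) = 46.54 / (140.550000 × 2.753) = 0.120279
regime bands: climb J<0.6477 | cruise [0.6477, 1.2953) | windmill J≥1.2953
J = 0.1203 → climb

J = 0.1203, regime = climb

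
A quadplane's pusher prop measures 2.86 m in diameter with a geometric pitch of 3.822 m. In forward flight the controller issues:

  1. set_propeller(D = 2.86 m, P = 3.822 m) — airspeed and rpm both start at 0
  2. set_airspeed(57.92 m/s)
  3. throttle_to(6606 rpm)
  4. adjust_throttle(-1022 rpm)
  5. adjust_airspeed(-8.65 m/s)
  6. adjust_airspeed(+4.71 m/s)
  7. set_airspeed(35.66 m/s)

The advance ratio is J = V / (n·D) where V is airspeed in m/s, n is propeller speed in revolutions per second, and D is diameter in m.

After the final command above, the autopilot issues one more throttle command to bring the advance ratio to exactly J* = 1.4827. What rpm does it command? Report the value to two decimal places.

set_propeller: D = 2.86 m, P = 3.822 m (p = P/D = 1.336364); state ← (V=0, rpm=0)
set_airspeed(57.92): V ← 57.92 m/s
throttle_to(6606): rpm ← 6606
adjust_throttle(-1022): rpm ← 6606 -1022 = 5584
adjust_airspeed(-8.65): V ← 57.92 -8.65 = 49.27 m/s
adjust_airspeed(+4.71): V ← 49.27 +4.71 = 53.98 m/s
set_airspeed(35.66): V ← 35.66 m/s
final state: V = 35.66 m/s, rpm = 5584 → n = rpm/60 = 93.066667 rev/s
target J* = 1.4827; solve J* = V/(n·D) for n: n = V/(J*·D) = 35.66/(1.4827 × 2.86) = 8.409342 rev/s
rpm = 60·n = 504.560523

rpm = 504.56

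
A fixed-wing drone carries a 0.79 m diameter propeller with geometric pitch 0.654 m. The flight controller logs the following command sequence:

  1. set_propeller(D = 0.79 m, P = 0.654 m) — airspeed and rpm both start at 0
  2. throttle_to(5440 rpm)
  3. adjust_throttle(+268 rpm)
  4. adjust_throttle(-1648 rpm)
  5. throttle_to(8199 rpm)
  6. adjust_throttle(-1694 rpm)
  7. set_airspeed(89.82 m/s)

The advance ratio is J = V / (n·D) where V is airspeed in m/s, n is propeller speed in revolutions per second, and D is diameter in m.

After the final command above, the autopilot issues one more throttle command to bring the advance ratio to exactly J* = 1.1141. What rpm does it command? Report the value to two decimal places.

rpm = 6123.12

set_propeller: D = 0.79 m, P = 0.654 m (p = P/D = 0.827848); state ← (V=0, rpm=0)
throttle_to(5440): rpm ← 5440
adjust_throttle(+268): rpm ← 5440 +268 = 5708
adjust_throttle(-1648): rpm ← 5708 -1648 = 4060
throttle_to(8199): rpm ← 8199
adjust_throttle(-1694): rpm ← 8199 -1694 = 6505
set_airspeed(89.82): V ← 89.82 m/s
final state: V = 89.82 m/s, rpm = 6505 → n = rpm/60 = 108.416667 rev/s
target J* = 1.1141; solve J* = V/(n·D) for n: n = V/(J*·D) = 89.82/(1.1141 × 0.79) = 102.052062 rev/s
rpm = 60·n = 6123.123734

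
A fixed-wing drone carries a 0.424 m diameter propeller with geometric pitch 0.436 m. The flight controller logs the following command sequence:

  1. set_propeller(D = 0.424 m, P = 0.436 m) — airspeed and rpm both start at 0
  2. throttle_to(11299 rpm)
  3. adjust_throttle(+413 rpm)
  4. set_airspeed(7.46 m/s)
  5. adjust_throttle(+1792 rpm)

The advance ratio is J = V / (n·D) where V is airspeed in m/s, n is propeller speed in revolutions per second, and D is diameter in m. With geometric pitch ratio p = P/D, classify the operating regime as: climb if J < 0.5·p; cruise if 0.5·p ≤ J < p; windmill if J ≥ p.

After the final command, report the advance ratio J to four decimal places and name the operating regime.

set_propeller: D = 0.424 m, P = 0.436 m (p = P/D = 1.028302); state ← (V=0, rpm=0)
throttle_to(11299): rpm ← 11299
adjust_throttle(+413): rpm ← 11299 +413 = 11712
set_airspeed(7.46): V ← 7.46 m/s
adjust_throttle(+1792): rpm ← 11712 +1792 = 13504
final state: V = 7.46 m/s, rpm = 13504 → n = rpm/60 = 225.066667 rev/s
J = V / (n·D) = 7.46 / (225.066667 × 0.424) = 0.078174
regime bands: climb J<0.5142 | cruise [0.5142, 1.0283) | windmill J≥1.0283
J = 0.0782 → climb

J = 0.0782, regime = climb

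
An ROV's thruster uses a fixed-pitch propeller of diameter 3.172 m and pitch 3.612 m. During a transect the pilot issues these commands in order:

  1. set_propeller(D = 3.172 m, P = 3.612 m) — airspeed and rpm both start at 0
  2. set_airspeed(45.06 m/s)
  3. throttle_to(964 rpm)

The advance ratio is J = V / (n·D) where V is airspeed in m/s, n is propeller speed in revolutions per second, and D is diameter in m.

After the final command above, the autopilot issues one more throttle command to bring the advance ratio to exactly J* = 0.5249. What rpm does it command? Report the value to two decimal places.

rpm = 1623.80

set_propeller: D = 3.172 m, P = 3.612 m (p = P/D = 1.138714); state ← (V=0, rpm=0)
set_airspeed(45.06): V ← 45.06 m/s
throttle_to(964): rpm ← 964
final state: V = 45.06 m/s, rpm = 964 → n = rpm/60 = 16.066667 rev/s
target J* = 0.5249; solve J* = V/(n·D) for n: n = V/(J*·D) = 45.06/(0.5249 × 3.172) = 27.063343 rev/s
rpm = 60·n = 1623.800558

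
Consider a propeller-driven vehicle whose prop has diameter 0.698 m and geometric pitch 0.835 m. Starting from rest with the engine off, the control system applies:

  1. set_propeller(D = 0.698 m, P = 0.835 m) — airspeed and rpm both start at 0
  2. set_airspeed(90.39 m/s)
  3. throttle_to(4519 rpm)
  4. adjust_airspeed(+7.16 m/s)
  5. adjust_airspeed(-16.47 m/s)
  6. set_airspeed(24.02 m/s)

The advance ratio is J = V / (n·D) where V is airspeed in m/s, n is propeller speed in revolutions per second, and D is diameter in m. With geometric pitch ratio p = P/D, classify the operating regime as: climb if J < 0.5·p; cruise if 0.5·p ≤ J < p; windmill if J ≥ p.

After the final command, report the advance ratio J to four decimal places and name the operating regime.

J = 0.4569, regime = climb

set_propeller: D = 0.698 m, P = 0.835 m (p = P/D = 1.196275); state ← (V=0, rpm=0)
set_airspeed(90.39): V ← 90.39 m/s
throttle_to(4519): rpm ← 4519
adjust_airspeed(+7.16): V ← 90.39 +7.16 = 97.55 m/s
adjust_airspeed(-16.47): V ← 97.55 -16.47 = 81.08 m/s
set_airspeed(24.02): V ← 24.02 m/s
final state: V = 24.02 m/s, rpm = 4519 → n = rpm/60 = 75.316667 rev/s
J = V / (n·D) = 24.02 / (75.316667 × 0.698) = 0.456906
regime bands: climb J<0.5981 | cruise [0.5981, 1.1963) | windmill J≥1.1963
J = 0.4569 → climb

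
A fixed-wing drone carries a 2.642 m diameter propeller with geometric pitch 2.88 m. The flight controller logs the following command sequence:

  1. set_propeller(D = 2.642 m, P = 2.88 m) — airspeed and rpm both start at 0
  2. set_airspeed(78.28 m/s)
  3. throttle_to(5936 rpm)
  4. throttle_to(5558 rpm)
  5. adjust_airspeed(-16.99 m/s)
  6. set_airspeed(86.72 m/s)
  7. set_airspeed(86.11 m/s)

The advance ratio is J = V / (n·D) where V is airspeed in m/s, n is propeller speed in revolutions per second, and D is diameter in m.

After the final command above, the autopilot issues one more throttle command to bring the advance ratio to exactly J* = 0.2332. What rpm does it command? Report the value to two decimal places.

rpm = 8385.78

set_propeller: D = 2.642 m, P = 2.88 m (p = P/D = 1.090083); state ← (V=0, rpm=0)
set_airspeed(78.28): V ← 78.28 m/s
throttle_to(5936): rpm ← 5936
throttle_to(5558): rpm ← 5558
adjust_airspeed(-16.99): V ← 78.28 -16.99 = 61.29 m/s
set_airspeed(86.72): V ← 86.72 m/s
set_airspeed(86.11): V ← 86.11 m/s
final state: V = 86.11 m/s, rpm = 5558 → n = rpm/60 = 92.633333 rev/s
target J* = 0.2332; solve J* = V/(n·D) for n: n = V/(J*·D) = 86.11/(0.2332 × 2.642) = 139.763005 rev/s
rpm = 60·n = 8385.780303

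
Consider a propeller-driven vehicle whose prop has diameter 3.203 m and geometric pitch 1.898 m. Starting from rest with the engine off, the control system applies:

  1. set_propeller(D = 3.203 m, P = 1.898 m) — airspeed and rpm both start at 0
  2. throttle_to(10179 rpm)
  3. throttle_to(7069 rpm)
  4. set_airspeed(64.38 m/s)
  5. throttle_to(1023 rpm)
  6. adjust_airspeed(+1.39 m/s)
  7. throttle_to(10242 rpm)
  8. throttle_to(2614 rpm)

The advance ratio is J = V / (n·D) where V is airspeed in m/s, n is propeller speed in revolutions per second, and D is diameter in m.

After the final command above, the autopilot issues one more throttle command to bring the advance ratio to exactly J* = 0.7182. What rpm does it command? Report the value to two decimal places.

set_propeller: D = 3.203 m, P = 1.898 m (p = P/D = 0.592569); state ← (V=0, rpm=0)
throttle_to(10179): rpm ← 10179
throttle_to(7069): rpm ← 7069
set_airspeed(64.38): V ← 64.38 m/s
throttle_to(1023): rpm ← 1023
adjust_airspeed(+1.39): V ← 64.38 +1.39 = 65.77 m/s
throttle_to(10242): rpm ← 10242
throttle_to(2614): rpm ← 2614
final state: V = 65.77 m/s, rpm = 2614 → n = rpm/60 = 43.566667 rev/s
target J* = 0.7182; solve J* = V/(n·D) for n: n = V/(J*·D) = 65.77/(0.7182 × 3.203) = 28.590747 rev/s
rpm = 60·n = 1715.444820

rpm = 1715.44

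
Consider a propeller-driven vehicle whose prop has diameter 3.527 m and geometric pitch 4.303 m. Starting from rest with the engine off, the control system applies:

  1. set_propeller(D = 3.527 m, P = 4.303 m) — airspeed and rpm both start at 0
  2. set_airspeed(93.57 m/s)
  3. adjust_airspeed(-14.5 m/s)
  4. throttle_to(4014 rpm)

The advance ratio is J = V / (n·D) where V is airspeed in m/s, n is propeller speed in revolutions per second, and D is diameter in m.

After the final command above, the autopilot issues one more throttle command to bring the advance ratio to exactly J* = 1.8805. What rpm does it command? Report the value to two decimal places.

rpm = 715.29

set_propeller: D = 3.527 m, P = 4.303 m (p = P/D = 1.220017); state ← (V=0, rpm=0)
set_airspeed(93.57): V ← 93.57 m/s
adjust_airspeed(-14.5): V ← 93.57 -14.5 = 79.07 m/s
throttle_to(4014): rpm ← 4014
final state: V = 79.07 m/s, rpm = 4014 → n = rpm/60 = 66.900000 rev/s
target J* = 1.8805; solve J* = V/(n·D) for n: n = V/(J*·D) = 79.07/(1.8805 × 3.527) = 11.921556 rev/s
rpm = 60·n = 715.293357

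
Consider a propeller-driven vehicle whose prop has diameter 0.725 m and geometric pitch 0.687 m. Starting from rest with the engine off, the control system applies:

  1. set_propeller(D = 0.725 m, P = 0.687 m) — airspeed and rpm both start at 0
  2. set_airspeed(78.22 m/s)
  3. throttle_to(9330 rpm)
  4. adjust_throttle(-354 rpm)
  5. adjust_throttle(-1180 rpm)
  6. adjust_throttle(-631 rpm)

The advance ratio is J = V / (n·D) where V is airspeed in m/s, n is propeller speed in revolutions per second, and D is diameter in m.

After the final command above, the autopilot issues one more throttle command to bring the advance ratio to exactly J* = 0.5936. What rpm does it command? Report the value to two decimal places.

set_propeller: D = 0.725 m, P = 0.687 m (p = P/D = 0.947586); state ← (V=0, rpm=0)
set_airspeed(78.22): V ← 78.22 m/s
throttle_to(9330): rpm ← 9330
adjust_throttle(-354): rpm ← 9330 -354 = 8976
adjust_throttle(-1180): rpm ← 8976 -1180 = 7796
adjust_throttle(-631): rpm ← 7796 -631 = 7165
final state: V = 78.22 m/s, rpm = 7165 → n = rpm/60 = 119.416667 rev/s
target J* = 0.5936; solve J* = V/(n·D) for n: n = V/(J*·D) = 78.22/(0.5936 × 0.725) = 181.754810 rev/s
rpm = 60·n = 10905.288596

rpm = 10905.29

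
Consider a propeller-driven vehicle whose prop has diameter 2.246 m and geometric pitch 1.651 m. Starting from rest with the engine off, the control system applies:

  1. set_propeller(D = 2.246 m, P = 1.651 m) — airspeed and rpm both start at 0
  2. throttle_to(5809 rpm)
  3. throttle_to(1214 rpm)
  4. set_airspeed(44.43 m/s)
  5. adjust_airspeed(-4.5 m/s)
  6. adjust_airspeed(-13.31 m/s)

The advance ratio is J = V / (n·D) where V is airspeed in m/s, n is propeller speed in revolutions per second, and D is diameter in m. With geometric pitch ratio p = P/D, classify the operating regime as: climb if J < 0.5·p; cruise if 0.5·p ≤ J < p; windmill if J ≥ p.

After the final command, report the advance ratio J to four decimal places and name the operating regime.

J = 0.5858, regime = cruise

set_propeller: D = 2.246 m, P = 1.651 m (p = P/D = 0.735085); state ← (V=0, rpm=0)
throttle_to(5809): rpm ← 5809
throttle_to(1214): rpm ← 1214
set_airspeed(44.43): V ← 44.43 m/s
adjust_airspeed(-4.5): V ← 44.43 -4.5 = 39.93 m/s
adjust_airspeed(-13.31): V ← 39.93 -13.31 = 26.62 m/s
final state: V = 26.62 m/s, rpm = 1214 → n = rpm/60 = 20.233333 rev/s
J = V / (n·D) = 26.62 / (20.233333 × 2.246) = 0.585775
regime bands: climb J<0.3675 | cruise [0.3675, 0.7351) | windmill J≥0.7351
J = 0.5858 → cruise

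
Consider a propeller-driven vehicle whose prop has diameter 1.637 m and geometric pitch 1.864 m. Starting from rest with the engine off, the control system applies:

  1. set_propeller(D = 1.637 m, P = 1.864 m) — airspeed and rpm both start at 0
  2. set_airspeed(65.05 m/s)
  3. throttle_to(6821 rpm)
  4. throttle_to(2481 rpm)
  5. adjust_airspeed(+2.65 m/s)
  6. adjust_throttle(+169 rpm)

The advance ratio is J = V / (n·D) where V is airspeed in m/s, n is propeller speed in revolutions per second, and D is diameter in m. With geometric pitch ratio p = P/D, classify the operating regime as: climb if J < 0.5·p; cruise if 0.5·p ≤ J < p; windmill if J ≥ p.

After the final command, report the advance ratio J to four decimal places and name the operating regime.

J = 0.9364, regime = cruise

set_propeller: D = 1.637 m, P = 1.864 m (p = P/D = 1.138668); state ← (V=0, rpm=0)
set_airspeed(65.05): V ← 65.05 m/s
throttle_to(6821): rpm ← 6821
throttle_to(2481): rpm ← 2481
adjust_airspeed(+2.65): V ← 65.05 +2.65 = 67.7 m/s
adjust_throttle(+169): rpm ← 2481 +169 = 2650
final state: V = 67.7 m/s, rpm = 2650 → n = rpm/60 = 44.166667 rev/s
J = V / (n·D) = 67.7 / (44.166667 × 1.637) = 0.936365
regime bands: climb J<0.5693 | cruise [0.5693, 1.1387) | windmill J≥1.1387
J = 0.9364 → cruise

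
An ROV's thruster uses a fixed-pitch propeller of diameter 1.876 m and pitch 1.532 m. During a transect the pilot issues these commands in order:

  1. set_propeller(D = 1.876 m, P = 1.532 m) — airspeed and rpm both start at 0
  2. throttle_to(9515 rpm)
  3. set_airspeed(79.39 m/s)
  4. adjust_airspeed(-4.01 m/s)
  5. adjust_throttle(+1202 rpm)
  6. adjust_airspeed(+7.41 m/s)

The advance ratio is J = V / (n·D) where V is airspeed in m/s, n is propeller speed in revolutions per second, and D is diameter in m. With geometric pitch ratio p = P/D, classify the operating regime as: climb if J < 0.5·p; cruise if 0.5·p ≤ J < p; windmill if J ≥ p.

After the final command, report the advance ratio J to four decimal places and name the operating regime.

set_propeller: D = 1.876 m, P = 1.532 m (p = P/D = 0.816631); state ← (V=0, rpm=0)
throttle_to(9515): rpm ← 9515
set_airspeed(79.39): V ← 79.39 m/s
adjust_airspeed(-4.01): V ← 79.39 -4.01 = 75.38 m/s
adjust_throttle(+1202): rpm ← 9515 +1202 = 10717
adjust_airspeed(+7.41): V ← 75.38 +7.41 = 82.79 m/s
final state: V = 82.79 m/s, rpm = 10717 → n = rpm/60 = 178.616667 rev/s
J = V / (n·D) = 82.79 / (178.616667 × 1.876) = 0.247072
regime bands: climb J<0.4083 | cruise [0.4083, 0.8166) | windmill J≥0.8166
J = 0.2471 → climb

J = 0.2471, regime = climb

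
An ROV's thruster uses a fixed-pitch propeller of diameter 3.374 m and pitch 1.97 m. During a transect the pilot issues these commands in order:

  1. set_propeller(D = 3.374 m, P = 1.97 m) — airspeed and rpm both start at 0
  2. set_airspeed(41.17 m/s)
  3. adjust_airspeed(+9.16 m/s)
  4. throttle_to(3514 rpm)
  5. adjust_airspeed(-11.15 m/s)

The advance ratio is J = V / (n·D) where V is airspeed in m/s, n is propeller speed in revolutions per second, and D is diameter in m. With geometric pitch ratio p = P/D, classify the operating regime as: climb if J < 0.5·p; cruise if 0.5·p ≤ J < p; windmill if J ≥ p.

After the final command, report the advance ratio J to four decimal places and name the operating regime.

J = 0.1983, regime = climb

set_propeller: D = 3.374 m, P = 1.97 m (p = P/D = 0.583877); state ← (V=0, rpm=0)
set_airspeed(41.17): V ← 41.17 m/s
adjust_airspeed(+9.16): V ← 41.17 +9.16 = 50.33 m/s
throttle_to(3514): rpm ← 3514
adjust_airspeed(-11.15): V ← 50.33 -11.15 = 39.18 m/s
final state: V = 39.18 m/s, rpm = 3514 → n = rpm/60 = 58.566667 rev/s
J = V / (n·D) = 39.18 / (58.566667 × 3.374) = 0.198275
regime bands: climb J<0.2919 | cruise [0.2919, 0.5839) | windmill J≥0.5839
J = 0.1983 → climb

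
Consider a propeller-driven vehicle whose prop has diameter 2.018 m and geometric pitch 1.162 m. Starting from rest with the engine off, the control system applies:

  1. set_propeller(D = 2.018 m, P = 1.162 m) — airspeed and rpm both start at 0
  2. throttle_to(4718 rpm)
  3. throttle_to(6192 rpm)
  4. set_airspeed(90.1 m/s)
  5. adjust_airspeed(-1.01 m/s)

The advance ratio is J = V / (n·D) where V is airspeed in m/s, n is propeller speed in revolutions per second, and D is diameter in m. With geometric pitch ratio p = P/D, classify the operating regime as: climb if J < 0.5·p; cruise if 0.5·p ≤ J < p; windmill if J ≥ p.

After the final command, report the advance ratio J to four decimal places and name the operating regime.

J = 0.4278, regime = cruise

set_propeller: D = 2.018 m, P = 1.162 m (p = P/D = 0.575818); state ← (V=0, rpm=0)
throttle_to(4718): rpm ← 4718
throttle_to(6192): rpm ← 6192
set_airspeed(90.1): V ← 90.1 m/s
adjust_airspeed(-1.01): V ← 90.1 -1.01 = 89.09 m/s
final state: V = 89.09 m/s, rpm = 6192 → n = rpm/60 = 103.200000 rev/s
J = V / (n·D) = 89.09 / (103.200000 × 2.018) = 0.427788
regime bands: climb J<0.2879 | cruise [0.2879, 0.5758) | windmill J≥0.5758
J = 0.4278 → cruise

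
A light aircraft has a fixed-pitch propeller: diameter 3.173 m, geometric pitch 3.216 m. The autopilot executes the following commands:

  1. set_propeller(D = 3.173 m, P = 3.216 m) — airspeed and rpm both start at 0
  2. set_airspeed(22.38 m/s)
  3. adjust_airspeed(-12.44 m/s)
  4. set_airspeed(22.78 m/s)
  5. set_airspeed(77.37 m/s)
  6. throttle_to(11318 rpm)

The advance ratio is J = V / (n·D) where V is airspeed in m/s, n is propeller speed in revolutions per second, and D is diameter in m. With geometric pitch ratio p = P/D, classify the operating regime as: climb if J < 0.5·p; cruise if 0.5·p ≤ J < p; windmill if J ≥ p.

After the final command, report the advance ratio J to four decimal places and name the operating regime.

set_propeller: D = 3.173 m, P = 3.216 m (p = P/D = 1.013552); state ← (V=0, rpm=0)
set_airspeed(22.38): V ← 22.38 m/s
adjust_airspeed(-12.44): V ← 22.38 -12.44 = 9.94 m/s
set_airspeed(22.78): V ← 22.78 m/s
set_airspeed(77.37): V ← 77.37 m/s
throttle_to(11318): rpm ← 11318
final state: V = 77.37 m/s, rpm = 11318 → n = rpm/60 = 188.633333 rev/s
J = V / (n·D) = 77.37 / (188.633333 × 3.173) = 0.129266
regime bands: climb J<0.5068 | cruise [0.5068, 1.0136) | windmill J≥1.0136
J = 0.1293 → climb

J = 0.1293, regime = climb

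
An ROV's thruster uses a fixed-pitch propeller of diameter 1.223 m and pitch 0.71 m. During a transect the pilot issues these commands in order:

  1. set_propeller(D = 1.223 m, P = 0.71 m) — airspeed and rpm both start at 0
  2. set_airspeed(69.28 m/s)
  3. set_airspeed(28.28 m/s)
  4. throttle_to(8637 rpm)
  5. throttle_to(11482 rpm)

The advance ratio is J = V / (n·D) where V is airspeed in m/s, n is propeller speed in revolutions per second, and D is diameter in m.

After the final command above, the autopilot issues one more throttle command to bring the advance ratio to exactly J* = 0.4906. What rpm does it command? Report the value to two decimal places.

rpm = 2827.98

set_propeller: D = 1.223 m, P = 0.71 m (p = P/D = 0.580540); state ← (V=0, rpm=0)
set_airspeed(69.28): V ← 69.28 m/s
set_airspeed(28.28): V ← 28.28 m/s
throttle_to(8637): rpm ← 8637
throttle_to(11482): rpm ← 11482
final state: V = 28.28 m/s, rpm = 11482 → n = rpm/60 = 191.366667 rev/s
target J* = 0.4906; solve J* = V/(n·D) for n: n = V/(J*·D) = 28.28/(0.4906 × 1.223) = 47.133035 rev/s
rpm = 60·n = 2827.982089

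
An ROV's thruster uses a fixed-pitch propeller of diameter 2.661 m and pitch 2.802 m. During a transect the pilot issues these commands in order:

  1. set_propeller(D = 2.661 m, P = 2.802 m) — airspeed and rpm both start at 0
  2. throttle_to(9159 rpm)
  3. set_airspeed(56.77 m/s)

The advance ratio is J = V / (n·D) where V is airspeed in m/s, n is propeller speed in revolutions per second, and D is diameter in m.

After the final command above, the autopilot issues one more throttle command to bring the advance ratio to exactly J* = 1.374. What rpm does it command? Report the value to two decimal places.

set_propeller: D = 2.661 m, P = 2.802 m (p = P/D = 1.052988); state ← (V=0, rpm=0)
throttle_to(9159): rpm ← 9159
set_airspeed(56.77): V ← 56.77 m/s
final state: V = 56.77 m/s, rpm = 9159 → n = rpm/60 = 152.650000 rev/s
target J* = 1.374; solve J* = V/(n·D) for n: n = V/(J*·D) = 56.77/(1.374 × 2.661) = 15.526990 rev/s
rpm = 60·n = 931.619429

rpm = 931.62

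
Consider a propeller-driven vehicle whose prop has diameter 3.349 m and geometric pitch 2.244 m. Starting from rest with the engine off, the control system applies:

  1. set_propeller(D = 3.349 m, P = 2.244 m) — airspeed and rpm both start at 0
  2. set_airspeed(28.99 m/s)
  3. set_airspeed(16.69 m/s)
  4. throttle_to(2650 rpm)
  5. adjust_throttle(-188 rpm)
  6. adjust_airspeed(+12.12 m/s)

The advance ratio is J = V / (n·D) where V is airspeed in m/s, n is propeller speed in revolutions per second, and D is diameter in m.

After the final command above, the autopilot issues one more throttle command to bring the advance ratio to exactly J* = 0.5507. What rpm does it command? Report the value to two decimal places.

set_propeller: D = 3.349 m, P = 2.244 m (p = P/D = 0.670051); state ← (V=0, rpm=0)
set_airspeed(28.99): V ← 28.99 m/s
set_airspeed(16.69): V ← 16.69 m/s
throttle_to(2650): rpm ← 2650
adjust_throttle(-188): rpm ← 2650 -188 = 2462
adjust_airspeed(+12.12): V ← 16.69 +12.12 = 28.81 m/s
final state: V = 28.81 m/s, rpm = 2462 → n = rpm/60 = 41.033333 rev/s
target J* = 0.5507; solve J* = V/(n·D) for n: n = V/(J*·D) = 28.81/(0.5507 × 3.349) = 15.621151 rev/s
rpm = 60·n = 937.269068

rpm = 937.27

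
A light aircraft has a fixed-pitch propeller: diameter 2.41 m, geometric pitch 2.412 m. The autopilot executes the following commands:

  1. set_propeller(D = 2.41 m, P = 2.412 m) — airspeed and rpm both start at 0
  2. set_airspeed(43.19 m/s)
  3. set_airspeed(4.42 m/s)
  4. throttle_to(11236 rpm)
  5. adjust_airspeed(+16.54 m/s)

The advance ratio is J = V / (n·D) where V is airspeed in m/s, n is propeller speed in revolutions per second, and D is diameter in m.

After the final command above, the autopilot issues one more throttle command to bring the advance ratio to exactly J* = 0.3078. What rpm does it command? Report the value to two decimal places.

set_propeller: D = 2.41 m, P = 2.412 m (p = P/D = 1.000830); state ← (V=0, rpm=0)
set_airspeed(43.19): V ← 43.19 m/s
set_airspeed(4.42): V ← 4.42 m/s
throttle_to(11236): rpm ← 11236
adjust_airspeed(+16.54): V ← 4.42 +16.54 = 20.96 m/s
final state: V = 20.96 m/s, rpm = 11236 → n = rpm/60 = 187.266667 rev/s
target J* = 0.3078; solve J* = V/(n·D) for n: n = V/(J*·D) = 20.96/(0.3078 × 2.41) = 28.255671 rev/s
rpm = 60·n = 1695.340241

rpm = 1695.34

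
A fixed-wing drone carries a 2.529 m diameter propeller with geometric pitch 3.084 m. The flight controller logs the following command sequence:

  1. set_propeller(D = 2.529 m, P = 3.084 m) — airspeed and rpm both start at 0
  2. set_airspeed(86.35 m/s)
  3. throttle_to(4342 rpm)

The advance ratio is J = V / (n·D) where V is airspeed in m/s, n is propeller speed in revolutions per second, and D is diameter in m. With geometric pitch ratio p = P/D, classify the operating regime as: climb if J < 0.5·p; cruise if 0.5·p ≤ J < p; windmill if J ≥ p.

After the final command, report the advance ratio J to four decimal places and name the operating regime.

set_propeller: D = 2.529 m, P = 3.084 m (p = P/D = 1.219454); state ← (V=0, rpm=0)
set_airspeed(86.35): V ← 86.35 m/s
throttle_to(4342): rpm ← 4342
final state: V = 86.35 m/s, rpm = 4342 → n = rpm/60 = 72.366667 rev/s
J = V / (n·D) = 86.35 / (72.366667 × 2.529) = 0.471818
regime bands: climb J<0.6097 | cruise [0.6097, 1.2195) | windmill J≥1.2195
J = 0.4718 → climb

J = 0.4718, regime = climb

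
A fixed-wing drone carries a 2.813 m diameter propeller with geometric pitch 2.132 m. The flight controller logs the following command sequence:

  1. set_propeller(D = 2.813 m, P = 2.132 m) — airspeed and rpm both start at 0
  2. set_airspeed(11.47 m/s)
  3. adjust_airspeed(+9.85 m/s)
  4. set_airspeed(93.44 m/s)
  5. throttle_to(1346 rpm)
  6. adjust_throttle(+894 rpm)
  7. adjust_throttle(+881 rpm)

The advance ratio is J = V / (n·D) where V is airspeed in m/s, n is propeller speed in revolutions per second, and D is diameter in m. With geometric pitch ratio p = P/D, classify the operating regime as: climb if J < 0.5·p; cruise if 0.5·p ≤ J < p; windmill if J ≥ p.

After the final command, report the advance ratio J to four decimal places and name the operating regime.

J = 0.6386, regime = cruise

set_propeller: D = 2.813 m, P = 2.132 m (p = P/D = 0.757910); state ← (V=0, rpm=0)
set_airspeed(11.47): V ← 11.47 m/s
adjust_airspeed(+9.85): V ← 11.47 +9.85 = 21.32 m/s
set_airspeed(93.44): V ← 93.44 m/s
throttle_to(1346): rpm ← 1346
adjust_throttle(+894): rpm ← 1346 +894 = 2240
adjust_throttle(+881): rpm ← 2240 +881 = 3121
final state: V = 93.44 m/s, rpm = 3121 → n = rpm/60 = 52.016667 rev/s
J = V / (n·D) = 93.44 / (52.016667 × 2.813) = 0.638588
regime bands: climb J<0.3790 | cruise [0.3790, 0.7579) | windmill J≥0.7579
J = 0.6386 → cruise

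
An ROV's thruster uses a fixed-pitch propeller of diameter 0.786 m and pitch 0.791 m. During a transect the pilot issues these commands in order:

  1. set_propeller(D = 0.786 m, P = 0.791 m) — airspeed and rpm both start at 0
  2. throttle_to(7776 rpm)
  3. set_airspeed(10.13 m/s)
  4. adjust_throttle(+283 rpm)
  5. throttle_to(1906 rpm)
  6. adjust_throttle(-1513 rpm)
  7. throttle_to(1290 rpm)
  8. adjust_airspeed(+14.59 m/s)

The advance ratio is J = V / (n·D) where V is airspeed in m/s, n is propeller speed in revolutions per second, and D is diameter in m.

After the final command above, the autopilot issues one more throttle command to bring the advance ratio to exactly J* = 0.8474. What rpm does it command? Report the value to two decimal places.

rpm = 2226.84

set_propeller: D = 0.786 m, P = 0.791 m (p = P/D = 1.006361); state ← (V=0, rpm=0)
throttle_to(7776): rpm ← 7776
set_airspeed(10.13): V ← 10.13 m/s
adjust_throttle(+283): rpm ← 7776 +283 = 8059
throttle_to(1906): rpm ← 1906
adjust_throttle(-1513): rpm ← 1906 -1513 = 393
throttle_to(1290): rpm ← 1290
adjust_airspeed(+14.59): V ← 10.13 +14.59 = 24.72 m/s
final state: V = 24.72 m/s, rpm = 1290 → n = rpm/60 = 21.500000 rev/s
target J* = 0.8474; solve J* = V/(n·D) for n: n = V/(J*·D) = 24.72/(0.8474 × 0.786) = 37.113974 rev/s
rpm = 60·n = 2226.838448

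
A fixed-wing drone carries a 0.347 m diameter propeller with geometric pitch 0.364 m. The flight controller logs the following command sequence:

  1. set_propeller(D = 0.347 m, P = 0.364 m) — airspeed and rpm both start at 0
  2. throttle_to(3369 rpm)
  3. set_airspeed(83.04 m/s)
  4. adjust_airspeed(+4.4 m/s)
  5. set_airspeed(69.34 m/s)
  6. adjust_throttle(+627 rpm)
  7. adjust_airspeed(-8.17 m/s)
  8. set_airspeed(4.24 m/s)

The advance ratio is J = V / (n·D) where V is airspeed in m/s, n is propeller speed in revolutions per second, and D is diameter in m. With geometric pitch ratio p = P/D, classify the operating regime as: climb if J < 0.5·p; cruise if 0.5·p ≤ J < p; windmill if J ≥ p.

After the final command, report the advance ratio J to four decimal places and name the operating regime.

J = 0.1835, regime = climb

set_propeller: D = 0.347 m, P = 0.364 m (p = P/D = 1.048991); state ← (V=0, rpm=0)
throttle_to(3369): rpm ← 3369
set_airspeed(83.04): V ← 83.04 m/s
adjust_airspeed(+4.4): V ← 83.04 +4.4 = 87.44 m/s
set_airspeed(69.34): V ← 69.34 m/s
adjust_throttle(+627): rpm ← 3369 +627 = 3996
adjust_airspeed(-8.17): V ← 69.34 -8.17 = 61.17 m/s
set_airspeed(4.24): V ← 4.24 m/s
final state: V = 4.24 m/s, rpm = 3996 → n = rpm/60 = 66.600000 rev/s
J = V / (n·D) = 4.24 / (66.600000 × 0.347) = 0.183469
regime bands: climb J<0.5245 | cruise [0.5245, 1.0490) | windmill J≥1.0490
J = 0.1835 → climb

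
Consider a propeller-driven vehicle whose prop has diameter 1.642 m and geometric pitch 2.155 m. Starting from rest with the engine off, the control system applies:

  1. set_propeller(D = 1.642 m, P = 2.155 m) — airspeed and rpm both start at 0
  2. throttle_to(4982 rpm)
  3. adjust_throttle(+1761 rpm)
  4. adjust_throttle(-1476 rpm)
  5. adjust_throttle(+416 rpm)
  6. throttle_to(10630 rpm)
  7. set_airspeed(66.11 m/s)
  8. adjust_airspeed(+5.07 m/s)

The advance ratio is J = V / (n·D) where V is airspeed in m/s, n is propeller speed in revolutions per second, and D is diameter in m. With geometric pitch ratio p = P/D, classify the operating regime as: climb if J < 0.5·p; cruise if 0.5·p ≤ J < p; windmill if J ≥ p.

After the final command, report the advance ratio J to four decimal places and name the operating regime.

J = 0.2447, regime = climb

set_propeller: D = 1.642 m, P = 2.155 m (p = P/D = 1.312424); state ← (V=0, rpm=0)
throttle_to(4982): rpm ← 4982
adjust_throttle(+1761): rpm ← 4982 +1761 = 6743
adjust_throttle(-1476): rpm ← 6743 -1476 = 5267
adjust_throttle(+416): rpm ← 5267 +416 = 5683
throttle_to(10630): rpm ← 10630
set_airspeed(66.11): V ← 66.11 m/s
adjust_airspeed(+5.07): V ← 66.11 +5.07 = 71.18 m/s
final state: V = 71.18 m/s, rpm = 10630 → n = rpm/60 = 177.166667 rev/s
J = V / (n·D) = 71.18 / (177.166667 × 1.642) = 0.244682
regime bands: climb J<0.6562 | cruise [0.6562, 1.3124) | windmill J≥1.3124
J = 0.2447 → climb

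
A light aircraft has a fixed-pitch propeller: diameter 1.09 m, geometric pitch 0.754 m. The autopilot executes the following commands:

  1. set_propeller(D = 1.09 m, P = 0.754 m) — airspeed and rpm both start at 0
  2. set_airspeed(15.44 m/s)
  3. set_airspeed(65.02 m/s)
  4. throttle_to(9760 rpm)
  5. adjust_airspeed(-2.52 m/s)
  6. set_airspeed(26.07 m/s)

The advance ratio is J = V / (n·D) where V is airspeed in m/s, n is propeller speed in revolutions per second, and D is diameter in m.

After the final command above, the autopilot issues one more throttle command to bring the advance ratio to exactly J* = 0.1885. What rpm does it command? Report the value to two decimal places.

set_propeller: D = 1.09 m, P = 0.754 m (p = P/D = 0.691743); state ← (V=0, rpm=0)
set_airspeed(15.44): V ← 15.44 m/s
set_airspeed(65.02): V ← 65.02 m/s
throttle_to(9760): rpm ← 9760
adjust_airspeed(-2.52): V ← 65.02 -2.52 = 62.5 m/s
set_airspeed(26.07): V ← 26.07 m/s
final state: V = 26.07 m/s, rpm = 9760 → n = rpm/60 = 162.666667 rev/s
target J* = 0.1885; solve J* = V/(n·D) for n: n = V/(J*·D) = 26.07/(0.1885 × 1.09) = 126.882924 rev/s
rpm = 60·n = 7612.975446

rpm = 7612.98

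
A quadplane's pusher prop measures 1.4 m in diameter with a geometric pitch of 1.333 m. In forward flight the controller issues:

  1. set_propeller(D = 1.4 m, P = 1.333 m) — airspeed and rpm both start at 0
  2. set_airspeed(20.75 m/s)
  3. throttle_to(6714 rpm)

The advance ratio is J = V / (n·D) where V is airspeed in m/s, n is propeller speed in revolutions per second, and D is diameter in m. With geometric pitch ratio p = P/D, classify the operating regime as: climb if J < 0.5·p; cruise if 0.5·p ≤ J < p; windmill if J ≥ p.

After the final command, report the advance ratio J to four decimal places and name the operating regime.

set_propeller: D = 1.4 m, P = 1.333 m (p = P/D = 0.952143); state ← (V=0, rpm=0)
set_airspeed(20.75): V ← 20.75 m/s
throttle_to(6714): rpm ← 6714
final state: V = 20.75 m/s, rpm = 6714 → n = rpm/60 = 111.900000 rev/s
J = V / (n·D) = 20.75 / (111.900000 × 1.4) = 0.132452
regime bands: climb J<0.4761 | cruise [0.4761, 0.9521) | windmill J≥0.9521
J = 0.1325 → climb

J = 0.1325, regime = climb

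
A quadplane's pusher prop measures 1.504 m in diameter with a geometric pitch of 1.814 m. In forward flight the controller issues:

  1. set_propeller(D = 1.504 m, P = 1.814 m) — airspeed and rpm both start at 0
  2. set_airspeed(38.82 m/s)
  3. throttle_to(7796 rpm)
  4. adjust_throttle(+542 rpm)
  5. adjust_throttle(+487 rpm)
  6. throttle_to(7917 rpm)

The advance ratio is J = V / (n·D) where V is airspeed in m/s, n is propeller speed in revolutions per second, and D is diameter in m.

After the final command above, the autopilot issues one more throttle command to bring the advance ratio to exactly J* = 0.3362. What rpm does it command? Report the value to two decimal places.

set_propeller: D = 1.504 m, P = 1.814 m (p = P/D = 1.206117); state ← (V=0, rpm=0)
set_airspeed(38.82): V ← 38.82 m/s
throttle_to(7796): rpm ← 7796
adjust_throttle(+542): rpm ← 7796 +542 = 8338
adjust_throttle(+487): rpm ← 8338 +487 = 8825
throttle_to(7917): rpm ← 7917
final state: V = 38.82 m/s, rpm = 7917 → n = rpm/60 = 131.950000 rev/s
target J* = 0.3362; solve J* = V/(n·D) for n: n = V/(J*·D) = 38.82/(0.3362 × 1.504) = 76.773261 rev/s
rpm = 60·n = 4606.395636

rpm = 4606.40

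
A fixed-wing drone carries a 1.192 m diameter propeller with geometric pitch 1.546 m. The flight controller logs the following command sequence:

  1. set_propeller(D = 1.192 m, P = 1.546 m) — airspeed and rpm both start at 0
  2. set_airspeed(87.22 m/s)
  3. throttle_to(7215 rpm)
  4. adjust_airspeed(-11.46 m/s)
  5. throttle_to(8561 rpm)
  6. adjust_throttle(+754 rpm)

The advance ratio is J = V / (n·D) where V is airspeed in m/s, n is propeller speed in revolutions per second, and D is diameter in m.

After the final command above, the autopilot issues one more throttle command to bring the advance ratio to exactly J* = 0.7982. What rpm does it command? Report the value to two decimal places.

set_propeller: D = 1.192 m, P = 1.546 m (p = P/D = 1.296980); state ← (V=0, rpm=0)
set_airspeed(87.22): V ← 87.22 m/s
throttle_to(7215): rpm ← 7215
adjust_airspeed(-11.46): V ← 87.22 -11.46 = 75.76 m/s
throttle_to(8561): rpm ← 8561
adjust_throttle(+754): rpm ← 8561 +754 = 9315
final state: V = 75.76 m/s, rpm = 9315 → n = rpm/60 = 155.250000 rev/s
target J* = 0.7982; solve J* = V/(n·D) for n: n = V/(J*·D) = 75.76/(0.7982 × 1.192) = 79.625466 rev/s
rpm = 60·n = 4777.527961

rpm = 4777.53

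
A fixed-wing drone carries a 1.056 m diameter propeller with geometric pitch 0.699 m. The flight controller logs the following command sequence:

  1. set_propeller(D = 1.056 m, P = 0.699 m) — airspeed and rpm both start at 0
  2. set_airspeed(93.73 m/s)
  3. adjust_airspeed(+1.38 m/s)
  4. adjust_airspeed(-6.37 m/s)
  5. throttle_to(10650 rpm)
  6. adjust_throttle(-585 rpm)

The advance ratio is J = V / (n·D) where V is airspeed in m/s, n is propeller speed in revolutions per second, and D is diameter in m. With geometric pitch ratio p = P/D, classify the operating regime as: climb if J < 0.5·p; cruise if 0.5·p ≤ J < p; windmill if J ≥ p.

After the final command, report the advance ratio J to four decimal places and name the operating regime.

set_propeller: D = 1.056 m, P = 0.699 m (p = P/D = 0.661932); state ← (V=0, rpm=0)
set_airspeed(93.73): V ← 93.73 m/s
adjust_airspeed(+1.38): V ← 93.73 +1.38 = 95.11 m/s
adjust_airspeed(-6.37): V ← 95.11 -6.37 = 88.74 m/s
throttle_to(10650): rpm ← 10650
adjust_throttle(-585): rpm ← 10650 -585 = 10065
final state: V = 88.74 m/s, rpm = 10065 → n = rpm/60 = 167.750000 rev/s
J = V / (n·D) = 88.74 / (167.750000 × 1.056) = 0.500948
regime bands: climb J<0.3310 | cruise [0.3310, 0.6619) | windmill J≥0.6619
J = 0.5009 → cruise

J = 0.5009, regime = cruise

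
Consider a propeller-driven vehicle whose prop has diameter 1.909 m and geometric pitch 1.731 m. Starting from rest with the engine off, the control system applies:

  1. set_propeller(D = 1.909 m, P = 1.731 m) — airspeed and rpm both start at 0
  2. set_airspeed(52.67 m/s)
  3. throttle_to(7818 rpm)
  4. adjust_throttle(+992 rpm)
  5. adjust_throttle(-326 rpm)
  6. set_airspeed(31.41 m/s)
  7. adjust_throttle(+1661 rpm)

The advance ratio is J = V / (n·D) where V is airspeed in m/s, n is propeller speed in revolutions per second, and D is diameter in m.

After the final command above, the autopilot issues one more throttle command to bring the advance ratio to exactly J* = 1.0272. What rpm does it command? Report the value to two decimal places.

rpm = 961.08

set_propeller: D = 1.909 m, P = 1.731 m (p = P/D = 0.906757); state ← (V=0, rpm=0)
set_airspeed(52.67): V ← 52.67 m/s
throttle_to(7818): rpm ← 7818
adjust_throttle(+992): rpm ← 7818 +992 = 8810
adjust_throttle(-326): rpm ← 8810 -326 = 8484
set_airspeed(31.41): V ← 31.41 m/s
adjust_throttle(+1661): rpm ← 8484 +1661 = 10145
final state: V = 31.41 m/s, rpm = 10145 → n = rpm/60 = 169.083333 rev/s
target J* = 1.0272; solve J* = V/(n·D) for n: n = V/(J*·D) = 31.41/(1.0272 × 1.909) = 16.017952 rev/s
rpm = 60·n = 961.077141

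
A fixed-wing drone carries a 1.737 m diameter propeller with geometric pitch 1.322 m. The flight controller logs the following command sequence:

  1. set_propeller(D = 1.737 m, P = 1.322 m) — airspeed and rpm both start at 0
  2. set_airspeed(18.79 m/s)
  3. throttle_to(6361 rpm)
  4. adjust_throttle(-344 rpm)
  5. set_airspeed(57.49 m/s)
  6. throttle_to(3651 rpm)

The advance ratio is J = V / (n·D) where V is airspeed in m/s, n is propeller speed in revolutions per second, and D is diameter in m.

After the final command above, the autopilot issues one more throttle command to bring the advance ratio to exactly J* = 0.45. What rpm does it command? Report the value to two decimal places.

set_propeller: D = 1.737 m, P = 1.322 m (p = P/D = 0.761082); state ← (V=0, rpm=0)
set_airspeed(18.79): V ← 18.79 m/s
throttle_to(6361): rpm ← 6361
adjust_throttle(-344): rpm ← 6361 -344 = 6017
set_airspeed(57.49): V ← 57.49 m/s
throttle_to(3651): rpm ← 3651
final state: V = 57.49 m/s, rpm = 3651 → n = rpm/60 = 60.850000 rev/s
target J* = 0.45; solve J* = V/(n·D) for n: n = V/(J*·D) = 57.49/(0.45 × 1.737) = 73.549543 rev/s
rpm = 60·n = 4412.972558

rpm = 4412.97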